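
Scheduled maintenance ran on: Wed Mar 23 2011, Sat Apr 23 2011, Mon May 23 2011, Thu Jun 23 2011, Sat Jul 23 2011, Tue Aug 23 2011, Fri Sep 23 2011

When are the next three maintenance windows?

Each date is the 23rd; the gaps (31, 30, 31, 30, 31, 31) track the month lengths.
The rule is the 23rd of each month.
October 2011: Sun Oct 23 2011.
November 2011: Wed Nov 23 2011.
Next: December 2011 → Fri Dec 23 2011.

Sun Oct 23 2011, Wed Nov 23 2011, Fri Dec 23 2011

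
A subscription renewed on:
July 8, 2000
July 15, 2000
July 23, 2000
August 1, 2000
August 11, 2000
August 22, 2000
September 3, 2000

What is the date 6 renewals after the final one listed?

December 5, 2000

Intervals are 7, 8, 9, 10, 11, 12 days — an arithmetic progression with common difference 1.
Next gap: 13 days. September 3, 2000 + 13 days = September 16, 2000.
Next gap: 14 days. September 16, 2000 + 14 days = September 30, 2000.
Next gap: 15 days. September 30, 2000 + 15 days = October 15, 2000.
Next gap: 16 days. October 15, 2000 + 16 days = October 31, 2000.
Next gap: 17 days. October 31, 2000 + 17 days = November 17, 2000.
Next gap: 18 days. November 17, 2000 + 18 days = December 5, 2000.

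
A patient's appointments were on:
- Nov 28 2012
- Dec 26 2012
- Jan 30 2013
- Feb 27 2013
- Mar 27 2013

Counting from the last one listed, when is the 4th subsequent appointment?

All Wednesdays; the gaps (28, 35, 28, 28) vary with month length.
This is the last Wednesday of each month.
Last Wednesday of April 2013: Apr 24 2013.
Last Wednesday of May 2013: May 29 2013.
Last Wednesday of June 2013: Jun 26 2013.
July 2013 ends with Wednesday Jul 31 2013.

Jul 31 2013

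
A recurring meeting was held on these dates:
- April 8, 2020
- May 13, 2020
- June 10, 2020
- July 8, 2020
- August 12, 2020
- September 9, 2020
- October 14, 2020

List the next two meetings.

November 11, 2020; December 9, 2020

Gaps: 35, 28, 28, 35, 28, 35 days — a mix of 28 and 35. Every date is a Wednesday.
Each is the 2nd Wednesday of its month.
November 2020 — 2nd Wednesday is November 11, 2020.
2nd Wednesday of December 2020: December 9, 2020.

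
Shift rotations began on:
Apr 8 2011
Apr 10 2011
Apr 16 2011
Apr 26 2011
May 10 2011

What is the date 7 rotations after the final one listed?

Dec 6 2011

Gaps: 2, 6, 10, 14 days — each gap is 4 larger than the previous one.
Next gap: 18 days. May 10 2011 + 18 days = May 28 2011.
Next gap: 22 days. May 28 2011 + 22 days = Jun 19 2011.
Next gap: 26 days. Jun 19 2011 + 26 days = Jul 15 2011.
Next gap: 30 days. Jul 15 2011 + 30 days = Aug 14 2011.
Next gap: 34 days. Aug 14 2011 + 34 days = Sep 17 2011.
Next gap: 38 days. Sep 17 2011 + 38 days = Oct 25 2011.
Next gap: 42 days. Oct 25 2011 + 42 days = Dec 6 2011.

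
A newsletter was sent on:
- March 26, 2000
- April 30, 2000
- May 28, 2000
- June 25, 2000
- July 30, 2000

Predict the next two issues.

These are Sundays with 35, 28, 28, 35-day gaps.
Each is the final Sunday of its month — April 30, 2000 is past the 28th, so '4th Sunday' doesn't fit.
August 2000 ends with Sunday August 27, 2000.
September 2000 ends with Sunday September 24, 2000.

August 27, 2000; September 24, 2000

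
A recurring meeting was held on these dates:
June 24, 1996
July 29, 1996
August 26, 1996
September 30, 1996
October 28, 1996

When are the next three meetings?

Every date is a Monday; gaps 35, 28, 35, 28 days.
Each is the last Monday of its month (at least one falls on the 29th or later, ruling out '4th Monday').
November 1996 ends with Monday November 25, 1996.
December 1996 ends with Monday December 30, 1996.
January 1997 ends with Monday January 27, 1997.

November 25, 1996; December 30, 1996; January 27, 1997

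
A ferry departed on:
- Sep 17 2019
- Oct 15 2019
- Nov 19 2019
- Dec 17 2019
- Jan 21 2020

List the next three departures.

Gaps: 28, 35, 28, 35 days — a mix of 28 and 35. Every date is a Tuesday.
Each is the 3rd Tuesday of its month.
February 2020 — 3rd Tuesday is Feb 18 2020.
3rd Tuesday of March 2020: Mar 17 2020.
3rd Tuesday of April 2020: Apr 21 2020.

Feb 18 2020, Mar 17 2020, Apr 21 2020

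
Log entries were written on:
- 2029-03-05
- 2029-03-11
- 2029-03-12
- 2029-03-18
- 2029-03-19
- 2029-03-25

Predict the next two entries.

2029-03-26, 2029-04-01

Gaps: 6, 1, 6, 1, 6 days — not constant, but cyclic with period 2.
The events fall on every Monday and Sunday.
Next Monday: 2029-03-26.
The following Sunday is 2029-04-01.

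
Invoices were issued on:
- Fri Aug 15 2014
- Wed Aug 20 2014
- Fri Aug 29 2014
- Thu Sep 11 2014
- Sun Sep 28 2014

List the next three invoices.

The spacing grows by 4 each time: 5, 9, 13, 17 days.
Next gap: 21 days. Sun Sep 28 2014 + 21 days = Sun Oct 19 2014.
Next gap: 25 days. Sun Oct 19 2014 + 25 days = Thu Nov 13 2014.
Next gap: 29 days. Thu Nov 13 2014 + 29 days = Fri Dec 12 2014.

Sun Oct 19 2014, Thu Nov 13 2014, Fri Dec 12 2014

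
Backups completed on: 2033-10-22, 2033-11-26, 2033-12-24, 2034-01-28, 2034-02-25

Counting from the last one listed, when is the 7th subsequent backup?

2034-09-23

Gaps: 35, 28, 35, 28 days — a mix of 28 and 35. Every date is a Saturday.
Each is the 4th Saturday of its month.
4th Saturday of March 2034: 2034-03-25.
April 2034 — 4th Saturday is 2034-04-22.
4th Saturday of May 2034: 2034-05-27.
June 2034 — 4th Saturday is 2034-06-24.
July 2034 — 4th Saturday is 2034-07-22.
4th Saturday of August 2034: 2034-08-26.
September 2034 — 4th Saturday is 2034-09-23.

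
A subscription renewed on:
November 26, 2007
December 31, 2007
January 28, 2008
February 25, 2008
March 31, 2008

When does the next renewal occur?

All Mondays; the gaps (35, 28, 28, 35) vary with month length.
This is the last Monday of each month.
April 2008 ends with Monday April 28, 2008.

April 28, 2008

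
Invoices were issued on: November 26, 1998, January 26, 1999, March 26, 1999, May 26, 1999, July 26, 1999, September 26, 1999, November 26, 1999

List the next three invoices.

January 26, 2000; March 26, 2000; May 26, 2000

Gaps: 61, 59, 61, 61, 62, 61 days — not constant. Every event is on the 26th of the month.
Pattern: the 26th of every 2 months.
January 2000: January 26, 2000.
March 2000: March 26, 2000.
May 2000: May 26, 2000.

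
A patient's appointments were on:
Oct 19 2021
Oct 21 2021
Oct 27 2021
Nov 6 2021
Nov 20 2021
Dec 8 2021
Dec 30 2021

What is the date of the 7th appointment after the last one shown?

Sep 22 2022

Gaps: 2, 6, 10, 14, 18, 22 days — each gap is 4 larger than the previous one.
Next gap: 26 days. Dec 30 2021 + 26 days = Jan 25 2022.
Next gap: 30 days. Jan 25 2022 + 30 days = Feb 24 2022.
Next gap: 34 days. Feb 24 2022 + 34 days = Mar 30 2022.
Next gap: 38 days. Mar 30 2022 + 38 days = May 7 2022.
Next gap: 42 days. May 7 2022 + 42 days = Jun 18 2022.
Next gap: 46 days. Jun 18 2022 + 46 days = Aug 3 2022.
Next gap: 50 days. Aug 3 2022 + 50 days = Sep 22 2022.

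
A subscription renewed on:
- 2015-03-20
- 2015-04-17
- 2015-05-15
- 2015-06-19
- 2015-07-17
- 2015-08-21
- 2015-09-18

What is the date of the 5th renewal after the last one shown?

2016-02-19

All dates are Fridays, 28, 28, 35, 28, 35, 28 days apart.
Specifically, the 3rd Friday of each month.
3rd Friday of October 2015: 2015-10-16.
November 2015 — 3rd Friday is 2015-11-20.
3rd Friday of December 2015: 2015-12-18.
January 2016 — 3rd Friday is 2016-01-15.
3rd Friday of February 2016: 2016-02-19.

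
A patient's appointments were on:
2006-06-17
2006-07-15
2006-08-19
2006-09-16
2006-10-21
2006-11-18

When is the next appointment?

2006-12-16

These are Saturdays at 28- or 35-day spacing (28, 35, 28, 35, 28).
The pattern: 3rd Saturday of the month.
3rd Saturday of December 2006: 2006-12-16.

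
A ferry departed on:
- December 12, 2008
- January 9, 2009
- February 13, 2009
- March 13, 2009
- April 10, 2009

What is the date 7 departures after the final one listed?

Gaps: 28, 35, 28, 28 days — a mix of 28 and 35. Every date is a Friday.
Each is the 2nd Friday of its month.
May 2009 — 2nd Friday is May 8, 2009.
2nd Friday of June 2009: June 12, 2009.
2nd Friday of July 2009: July 10, 2009.
2nd Friday of August 2009: August 14, 2009.
September 2009 — 2nd Friday is September 11, 2009.
October 2009 — 2nd Friday is October 9, 2009.
2nd Friday of November 2009: November 13, 2009.

November 13, 2009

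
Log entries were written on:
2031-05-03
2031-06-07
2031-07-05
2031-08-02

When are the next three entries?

All dates are Saturdays, 35, 28, 28 days apart.
Specifically, the 1st Saturday of each month.
1st Saturday of September 2031: 2031-09-06.
October 2031 — 1st Saturday is 2031-10-04.
November 2031 — 1st Saturday is 2031-11-01.

2031-09-06, 2031-10-04, 2031-11-01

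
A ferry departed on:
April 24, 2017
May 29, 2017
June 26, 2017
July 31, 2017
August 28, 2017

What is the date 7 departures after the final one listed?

These are Mondays with 35, 28, 35, 28-day gaps.
Each is the final Monday of its month — May 29, 2017 is past the 28th, so '4th Monday' doesn't fit.
September 2017 ends with Monday September 25, 2017.
Last Monday of October 2017: October 30, 2017.
Last Monday of November 2017: November 27, 2017.
Last Monday of December 2017: December 25, 2017.
January 2018 ends with Monday January 29, 2018.
Last Monday of February 2018: February 26, 2018.
March 2018 ends with Monday March 26, 2018.

March 26, 2018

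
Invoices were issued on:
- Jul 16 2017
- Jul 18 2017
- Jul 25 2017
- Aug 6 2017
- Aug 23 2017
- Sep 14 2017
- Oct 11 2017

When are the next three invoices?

Nov 12 2017, Dec 19 2017, Jan 30 2018

Intervals are 2, 7, 12, 17, 22, 27 days — an arithmetic progression with common difference 5.
Next gap: 32 days. Oct 11 2017 + 32 days = Nov 12 2017.
Next gap: 37 days. Nov 12 2017 + 37 days = Dec 19 2017.
Next gap: 42 days. Dec 19 2017 + 42 days = Jan 30 2018.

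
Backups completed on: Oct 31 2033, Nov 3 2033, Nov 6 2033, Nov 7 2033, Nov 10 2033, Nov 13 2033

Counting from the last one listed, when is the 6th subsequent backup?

Nov 27 2033

Every event lands on a Monday or Thursday or Sunday (gaps cycle 3, 3, 1, 3, 3).
So the schedule is: every Monday, Thursday and Sunday.
The following Monday is Nov 14 2033.
Next Thursday: Nov 17 2033.
Next Sunday: Nov 20 2033.
Next Monday: Nov 21 2033.
The following Thursday is Nov 24 2033.
Next Sunday: Nov 27 2033.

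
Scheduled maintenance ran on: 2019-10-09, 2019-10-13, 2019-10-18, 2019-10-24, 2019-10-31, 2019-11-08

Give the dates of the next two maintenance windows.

2019-11-17, 2019-11-27

Intervals are 4, 5, 6, 7, 8 days — an arithmetic progression with common difference 1.
Next gap: 9 days. 2019-11-08 + 9 days = 2019-11-17.
Next gap: 10 days. 2019-11-17 + 10 days = 2019-11-27.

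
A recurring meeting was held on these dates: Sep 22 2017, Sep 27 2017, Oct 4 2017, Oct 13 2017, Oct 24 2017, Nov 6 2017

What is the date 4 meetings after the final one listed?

Jan 17 2018

The spacing grows by 2 each time: 5, 7, 9, 11, 13 days.
Next gap: 15 days. Nov 6 2017 + 15 days = Nov 21 2017.
Next gap: 17 days. Nov 21 2017 + 17 days = Dec 8 2017.
Next gap: 19 days. Dec 8 2017 + 19 days = Dec 27 2017.
Next gap: 21 days. Dec 27 2017 + 21 days = Jan 17 2018.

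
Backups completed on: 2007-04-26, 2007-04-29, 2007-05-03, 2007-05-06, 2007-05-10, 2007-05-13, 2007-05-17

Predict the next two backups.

2007-05-20, 2007-05-24

The gap pattern 3, 4, 3, 4, 3, 4 repeats every 2 events.
These are the Thursdays and Sundays of each week.
The following Sunday is 2007-05-20.
The following Thursday is 2007-05-24.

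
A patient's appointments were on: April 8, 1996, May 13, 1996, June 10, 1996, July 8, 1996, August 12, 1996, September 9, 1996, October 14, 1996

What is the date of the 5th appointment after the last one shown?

These are Mondays at 28- or 35-day spacing (35, 28, 28, 35, 28, 35).
The pattern: 2nd Monday of the month.
2nd Monday of November 1996: November 11, 1996.
December 1996 — 2nd Monday is December 9, 1996.
January 1997 — 2nd Monday is January 13, 1997.
2nd Monday of February 1997: February 10, 1997.
2nd Monday of March 1997: March 10, 1997.

March 10, 1997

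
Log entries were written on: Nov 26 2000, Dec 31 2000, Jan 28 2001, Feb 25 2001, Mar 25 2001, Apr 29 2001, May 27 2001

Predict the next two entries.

Jun 24 2001, Jul 29 2001

These are Sundays with 35, 28, 28, 28, 35, 28-day gaps.
Each is the final Sunday of its month — Dec 31 2000 is past the 28th, so '4th Sunday' doesn't fit.
Last Sunday of June 2001: Jun 24 2001.
Last Sunday of July 2001: Jul 29 2001.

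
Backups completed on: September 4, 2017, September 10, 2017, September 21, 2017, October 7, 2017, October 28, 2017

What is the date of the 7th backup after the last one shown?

Gaps: 6, 11, 16, 21 days — each gap is 5 larger than the previous one.
Next gap: 26 days. October 28, 2017 + 26 days = November 23, 2017.
Next gap: 31 days. November 23, 2017 + 31 days = December 24, 2017.
Next gap: 36 days. December 24, 2017 + 36 days = January 29, 2018.
Next gap: 41 days. January 29, 2018 + 41 days = March 11, 2018.
Next gap: 46 days. March 11, 2018 + 46 days = April 26, 2018.
Next gap: 51 days. April 26, 2018 + 51 days = June 16, 2018.
Next gap: 56 days. June 16, 2018 + 56 days = August 11, 2018.

August 11, 2018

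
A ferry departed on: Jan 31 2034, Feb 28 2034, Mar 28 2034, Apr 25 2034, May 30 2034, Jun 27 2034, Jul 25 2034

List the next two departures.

Every date is a Tuesday; gaps 28, 28, 28, 35, 28, 28 days.
Each is the last Tuesday of its month (at least one falls on the 29th or later, ruling out '4th Tuesday').
Last Tuesday of August 2034: Aug 29 2034.
Last Tuesday of September 2034: Sep 26 2034.

Aug 29 2034, Sep 26 2034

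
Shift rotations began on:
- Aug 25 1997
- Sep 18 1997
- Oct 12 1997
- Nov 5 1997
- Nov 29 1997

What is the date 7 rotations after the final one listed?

May 16 1998

The spacing is 24, 24, 24, 24 days — always 24 days.
Nov 29 1997 + 24 days = Dec 23 1997.
Dec 23 1997 + 24 days = Jan 16 1998.
Jan 16 1998 + 24 days = Feb 9 1998.
Feb 9 1998 + 24 days = Mar 5 1998.
Mar 5 1998 + 24 days = Mar 29 1998.
Mar 29 1998 + 24 days = Apr 22 1998.
Apr 22 1998 + 24 days = May 16 1998.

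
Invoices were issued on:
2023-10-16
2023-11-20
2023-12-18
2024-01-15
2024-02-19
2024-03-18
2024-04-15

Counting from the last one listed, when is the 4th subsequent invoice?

All dates are Mondays, 35, 28, 28, 35, 28, 28 days apart.
Specifically, the 3rd Monday of each month.
3rd Monday of May 2024: 2024-05-20.
3rd Monday of June 2024: 2024-06-17.
3rd Monday of July 2024: 2024-07-15.
3rd Monday of August 2024: 2024-08-19.

2024-08-19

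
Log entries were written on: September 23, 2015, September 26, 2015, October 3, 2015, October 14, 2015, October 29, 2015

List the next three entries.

Gaps: 3, 7, 11, 15 days — each gap is 4 larger than the previous one.
Next gap: 19 days. October 29, 2015 + 19 days = November 17, 2015.
Next gap: 23 days. November 17, 2015 + 23 days = December 10, 2015.
Next gap: 27 days. December 10, 2015 + 27 days = January 6, 2016.

November 17, 2015; December 10, 2015; January 6, 2016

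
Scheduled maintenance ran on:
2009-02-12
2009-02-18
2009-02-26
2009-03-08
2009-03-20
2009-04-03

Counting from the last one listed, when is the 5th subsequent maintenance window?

Intervals are 6, 8, 10, 12, 14 days — an arithmetic progression with common difference 2.
Next gap: 16 days. 2009-04-03 + 16 days = 2009-04-19.
Next gap: 18 days. 2009-04-19 + 18 days = 2009-05-07.
Next gap: 20 days. 2009-05-07 + 20 days = 2009-05-27.
Next gap: 22 days. 2009-05-27 + 22 days = 2009-06-18.
Next gap: 24 days. 2009-06-18 + 24 days = 2009-07-12.

2009-07-12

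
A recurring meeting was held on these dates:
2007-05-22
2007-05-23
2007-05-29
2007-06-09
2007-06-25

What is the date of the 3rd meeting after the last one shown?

2007-09-11

Intervals are 1, 6, 11, 16 days — an arithmetic progression with common difference 5.
Next gap: 21 days. 2007-06-25 + 21 days = 2007-07-16.
Next gap: 26 days. 2007-07-16 + 26 days = 2007-08-11.
Next gap: 31 days. 2007-08-11 + 31 days = 2007-09-11.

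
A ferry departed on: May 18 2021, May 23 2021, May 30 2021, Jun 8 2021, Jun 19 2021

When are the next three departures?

Intervals are 5, 7, 9, 11 days — an arithmetic progression with common difference 2.
Next gap: 13 days. Jun 19 2021 + 13 days = Jul 2 2021.
Next gap: 15 days. Jul 2 2021 + 15 days = Jul 17 2021.
Next gap: 17 days. Jul 17 2021 + 17 days = Aug 3 2021.

Jul 2 2021, Jul 17 2021, Aug 3 2021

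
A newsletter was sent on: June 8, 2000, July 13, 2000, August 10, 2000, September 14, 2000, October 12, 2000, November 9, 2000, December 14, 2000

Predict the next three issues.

January 11, 2001; February 8, 2001; March 8, 2001

All dates are Thursdays, 35, 28, 35, 28, 28, 35 days apart.
Specifically, the 2nd Thursday of each month.
January 2001 — 2nd Thursday is January 11, 2001.
February 2001 — 2nd Thursday is February 8, 2001.
2nd Thursday of March 2001: March 8, 2001.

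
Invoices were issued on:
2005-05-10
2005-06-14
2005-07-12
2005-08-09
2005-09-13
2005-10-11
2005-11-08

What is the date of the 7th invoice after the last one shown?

Gaps: 35, 28, 28, 35, 28, 28 days — a mix of 28 and 35. Every date is a Tuesday.
Each is the 2nd Tuesday of its month.
2nd Tuesday of December 2005: 2005-12-13.
January 2006 — 2nd Tuesday is 2006-01-10.
2nd Tuesday of February 2006: 2006-02-14.
2nd Tuesday of March 2006: 2006-03-14.
2nd Tuesday of April 2006: 2006-04-11.
2nd Tuesday of May 2006: 2006-05-09.
2nd Tuesday of June 2006: 2006-06-13.

2006-06-13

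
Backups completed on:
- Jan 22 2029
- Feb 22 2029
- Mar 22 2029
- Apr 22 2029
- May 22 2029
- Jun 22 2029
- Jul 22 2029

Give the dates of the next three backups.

Aug 22 2029, Sep 22 2029, Oct 22 2029

Gaps: 31, 28, 31, 30, 31, 30 days — not constant. Every event is on the 22nd of the month.
Pattern: the 22nd of each month.
August 2029: Aug 22 2029.
September 2029: Sep 22 2029.
October 2029: Oct 22 2029.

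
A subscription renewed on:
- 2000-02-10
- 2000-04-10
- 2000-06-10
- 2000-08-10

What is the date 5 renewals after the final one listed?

2001-06-10

Gaps: 60, 61, 61 days — not constant. Every event is on the 10th of the month.
Pattern: the 10th of every 2 months.
October 2000: 2000-10-10.
December 2000: 2000-12-10.
Next: February 2001 → 2001-02-10.
April 2001: 2001-04-10.
Next: June 2001 → 2001-06-10.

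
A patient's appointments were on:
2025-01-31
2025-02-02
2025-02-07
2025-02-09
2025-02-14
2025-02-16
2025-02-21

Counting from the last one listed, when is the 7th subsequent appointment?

Every event lands on a Friday or Sunday (gaps cycle 2, 5, 2, 5, 2, 5).
So the schedule is: every Friday and Sunday.
The following Sunday is 2025-02-23.
The following Friday is 2025-02-28.
The following Sunday is 2025-03-02.
Next Friday: 2025-03-07.
The following Sunday is 2025-03-09.
Next Friday: 2025-03-14.
Next Sunday: 2025-03-16.

2025-03-16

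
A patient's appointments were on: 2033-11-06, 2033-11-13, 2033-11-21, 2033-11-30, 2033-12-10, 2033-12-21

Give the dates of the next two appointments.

2034-01-02, 2034-01-15

The spacing grows by 1 each time: 7, 8, 9, 10, 11 days.
Next gap: 12 days. 2033-12-21 + 12 days = 2034-01-02.
Next gap: 13 days. 2034-01-02 + 13 days = 2034-01-15.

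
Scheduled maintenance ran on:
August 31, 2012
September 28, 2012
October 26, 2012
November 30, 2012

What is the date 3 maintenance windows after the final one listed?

Every date is a Friday; gaps 28, 28, 35 days.
Each is the last Friday of its month (at least one falls on the 29th or later, ruling out '4th Friday').
Last Friday of December 2012: December 28, 2012.
Last Friday of January 2013: January 25, 2013.
Last Friday of February 2013: February 22, 2013.

February 22, 2013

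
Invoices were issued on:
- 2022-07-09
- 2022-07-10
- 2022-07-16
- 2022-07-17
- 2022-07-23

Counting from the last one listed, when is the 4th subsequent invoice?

Gaps: 1, 6, 1, 6 days — not constant, but cyclic with period 2.
The events fall on every Saturday and Sunday.
Next Sunday: 2022-07-24.
Next Saturday: 2022-07-30.
The following Sunday is 2022-07-31.
Next Saturday: 2022-08-06.

2022-08-06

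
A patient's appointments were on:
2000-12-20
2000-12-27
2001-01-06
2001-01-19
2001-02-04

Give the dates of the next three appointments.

The spacing grows by 3 each time: 7, 10, 13, 16 days.
Next gap: 19 days. 2001-02-04 + 19 days = 2001-02-23.
Next gap: 22 days. 2001-02-23 + 22 days = 2001-03-17.
Next gap: 25 days. 2001-03-17 + 25 days = 2001-04-11.

2001-02-23, 2001-03-17, 2001-04-11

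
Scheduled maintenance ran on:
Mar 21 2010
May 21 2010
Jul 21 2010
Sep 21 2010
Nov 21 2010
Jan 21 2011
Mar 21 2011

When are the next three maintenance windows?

May 21 2011, Jul 21 2011, Sep 21 2011

Gaps: 61, 61, 62, 61, 61, 59 days — not constant. Every event is on the 21st of the month.
Pattern: the 21st of every 2 months.
May 2011: May 21 2011.
July 2011: Jul 21 2011.
September 2011: Sep 21 2011.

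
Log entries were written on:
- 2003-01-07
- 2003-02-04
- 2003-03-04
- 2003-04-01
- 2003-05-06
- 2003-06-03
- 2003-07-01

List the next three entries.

Gaps: 28, 28, 28, 35, 28, 28 days — a mix of 28 and 35. Every date is a Tuesday.
Each is the 1st Tuesday of its month.
August 2003 — 1st Tuesday is 2003-08-05.
September 2003 — 1st Tuesday is 2003-09-02.
1st Tuesday of October 2003: 2003-10-07.

2003-08-05, 2003-09-02, 2003-10-07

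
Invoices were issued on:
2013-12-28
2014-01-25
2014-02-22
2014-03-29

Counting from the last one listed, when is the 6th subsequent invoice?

All Saturdays; the gaps (28, 28, 35) vary with month length.
This is the last Saturday of each month.
April 2014 ends with Saturday 2014-04-26.
May 2014 ends with Saturday 2014-05-31.
Last Saturday of June 2014: 2014-06-28.
July 2014 ends with Saturday 2014-07-26.
August 2014 ends with Saturday 2014-08-30.
September 2014 ends with Saturday 2014-09-27.

2014-09-27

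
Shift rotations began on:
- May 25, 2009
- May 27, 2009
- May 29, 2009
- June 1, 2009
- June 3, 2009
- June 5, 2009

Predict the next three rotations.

June 8, 2009; June 10, 2009; June 12, 2009

Every event lands on a Monday or Wednesday or Friday (gaps cycle 2, 2, 3, 2, 2).
So the schedule is: every Monday, Wednesday and Friday.
Next Monday: June 8, 2009.
Next Wednesday: June 10, 2009.
Next Friday: June 12, 2009.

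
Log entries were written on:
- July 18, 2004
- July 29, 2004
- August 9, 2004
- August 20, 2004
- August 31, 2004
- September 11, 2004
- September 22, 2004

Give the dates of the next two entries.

Every event comes 11 days after the last (11, 11, 11, 11, 11, 11).
September 22, 2004 + 11 days = October 3, 2004.
October 3, 2004 + 11 days = October 14, 2004.

October 3, 2004; October 14, 2004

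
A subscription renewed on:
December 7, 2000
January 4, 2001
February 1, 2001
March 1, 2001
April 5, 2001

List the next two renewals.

May 3, 2001; June 7, 2001

All dates are Thursdays, 28, 28, 28, 35 days apart.
Specifically, the 1st Thursday of each month.
May 2001 — 1st Thursday is May 3, 2001.
1st Thursday of June 2001: June 7, 2001.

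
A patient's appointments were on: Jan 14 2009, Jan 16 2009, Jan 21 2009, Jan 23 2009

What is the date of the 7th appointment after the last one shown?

Feb 18 2009

Every event lands on a Wednesday or Friday (gaps cycle 2, 5, 2).
So the schedule is: every Wednesday and Friday.
The following Wednesday is Jan 28 2009.
Next Friday: Jan 30 2009.
The following Wednesday is Feb 4 2009.
The following Friday is Feb 6 2009.
The following Wednesday is Feb 11 2009.
Next Friday: Feb 13 2009.
The following Wednesday is Feb 18 2009.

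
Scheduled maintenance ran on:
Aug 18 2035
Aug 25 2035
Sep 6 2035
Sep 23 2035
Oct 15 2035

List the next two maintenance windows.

Gaps: 7, 12, 17, 22 days — each gap is 5 larger than the previous one.
Next gap: 27 days. Oct 15 2035 + 27 days = Nov 11 2035.
Next gap: 32 days. Nov 11 2035 + 32 days = Dec 13 2035.

Nov 11 2035, Dec 13 2035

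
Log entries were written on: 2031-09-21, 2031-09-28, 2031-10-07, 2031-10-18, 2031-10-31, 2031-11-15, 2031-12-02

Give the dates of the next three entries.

The spacing grows by 2 each time: 7, 9, 11, 13, 15, 17 days.
Next gap: 19 days. 2031-12-02 + 19 days = 2031-12-21.
Next gap: 21 days. 2031-12-21 + 21 days = 2032-01-11.
Next gap: 23 days. 2032-01-11 + 23 days = 2032-02-03.

2031-12-21, 2032-01-11, 2032-02-03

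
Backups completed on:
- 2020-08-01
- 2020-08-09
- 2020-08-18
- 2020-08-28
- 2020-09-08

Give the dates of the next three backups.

Intervals are 8, 9, 10, 11 days — an arithmetic progression with common difference 1.
Next gap: 12 days. 2020-09-08 + 12 days = 2020-09-20.
Next gap: 13 days. 2020-09-20 + 13 days = 2020-10-03.
Next gap: 14 days. 2020-10-03 + 14 days = 2020-10-17.

2020-09-20, 2020-10-03, 2020-10-17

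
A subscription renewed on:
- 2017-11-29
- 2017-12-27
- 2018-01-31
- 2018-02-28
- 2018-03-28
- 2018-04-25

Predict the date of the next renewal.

All Wednesdays; the gaps (28, 35, 28, 28, 28) vary with month length.
This is the last Wednesday of each month.
May 2018 ends with Wednesday 2018-05-30.

2018-05-30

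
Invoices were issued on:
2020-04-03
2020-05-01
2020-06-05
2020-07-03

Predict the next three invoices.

2020-08-07, 2020-09-04, 2020-10-02

Gaps: 28, 35, 28 days — a mix of 28 and 35. Every date is a Friday.
Each is the 1st Friday of its month.
1st Friday of August 2020: 2020-08-07.
September 2020 — 1st Friday is 2020-09-04.
October 2020 — 1st Friday is 2020-10-02.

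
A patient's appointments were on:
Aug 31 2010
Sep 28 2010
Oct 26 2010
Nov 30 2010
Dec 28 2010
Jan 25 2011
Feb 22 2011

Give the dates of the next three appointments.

These are Tuesdays with 28, 28, 35, 28, 28, 28-day gaps.
Each is the final Tuesday of its month — Aug 31 2010 is past the 28th, so '4th Tuesday' doesn't fit.
March 2011 ends with Tuesday Mar 29 2011.
Last Tuesday of April 2011: Apr 26 2011.
May 2011 ends with Tuesday May 31 2011.

Mar 29 2011, Apr 26 2011, May 31 2011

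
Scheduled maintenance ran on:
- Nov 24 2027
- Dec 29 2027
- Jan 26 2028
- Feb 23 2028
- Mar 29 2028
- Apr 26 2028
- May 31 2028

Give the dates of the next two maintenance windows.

Every date is a Wednesday; gaps 35, 28, 28, 35, 28, 35 days.
Each is the last Wednesday of its month (at least one falls on the 29th or later, ruling out '4th Wednesday').
Last Wednesday of June 2028: Jun 28 2028.
Last Wednesday of July 2028: Jul 26 2028.

Jun 28 2028, Jul 26 2028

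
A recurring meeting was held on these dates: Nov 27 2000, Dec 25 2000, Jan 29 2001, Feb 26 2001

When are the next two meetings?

Every date is a Monday; gaps 28, 35, 28 days.
Each is the last Monday of its month (at least one falls on the 29th or later, ruling out '4th Monday').
Last Monday of March 2001: Mar 26 2001.
April 2001 ends with Monday Apr 30 2001.

Mar 26 2001, Apr 30 2001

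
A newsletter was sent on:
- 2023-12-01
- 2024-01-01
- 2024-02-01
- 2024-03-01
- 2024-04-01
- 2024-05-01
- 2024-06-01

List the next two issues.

2024-07-01, 2024-08-01

Gaps: 31, 31, 29, 31, 30, 31 days — not constant. Every event is on the 1st of the month.
Pattern: the 1st of each month.
Next: July 2024 → 2024-07-01.
Next: August 2024 → 2024-08-01.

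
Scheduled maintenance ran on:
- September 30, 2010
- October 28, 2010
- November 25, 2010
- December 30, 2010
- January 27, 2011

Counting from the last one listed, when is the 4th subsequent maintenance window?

Every date is a Thursday; gaps 28, 28, 35, 28 days.
Each is the last Thursday of its month (at least one falls on the 29th or later, ruling out '4th Thursday').
February 2011 ends with Thursday February 24, 2011.
Last Thursday of March 2011: March 31, 2011.
April 2011 ends with Thursday April 28, 2011.
May 2011 ends with Thursday May 26, 2011.

May 26, 2011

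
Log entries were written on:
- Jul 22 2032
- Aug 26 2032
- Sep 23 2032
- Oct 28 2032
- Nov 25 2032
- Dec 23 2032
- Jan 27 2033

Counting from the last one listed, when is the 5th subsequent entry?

Jun 23 2033

All dates are Thursdays, 35, 28, 35, 28, 28, 35 days apart.
Specifically, the 4th Thursday of each month.
February 2033 — 4th Thursday is Feb 24 2033.
March 2033 — 4th Thursday is Mar 24 2033.
4th Thursday of April 2033: Apr 28 2033.
May 2033 — 4th Thursday is May 26 2033.
June 2033 — 4th Thursday is Jun 23 2033.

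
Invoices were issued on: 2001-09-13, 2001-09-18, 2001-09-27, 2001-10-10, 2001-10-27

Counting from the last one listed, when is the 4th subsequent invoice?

Gaps: 5, 9, 13, 17 days — each gap is 4 larger than the previous one.
Next gap: 21 days. 2001-10-27 + 21 days = 2001-11-17.
Next gap: 25 days. 2001-11-17 + 25 days = 2001-12-12.
Next gap: 29 days. 2001-12-12 + 29 days = 2002-01-10.
Next gap: 33 days. 2002-01-10 + 33 days = 2002-02-12.

2002-02-12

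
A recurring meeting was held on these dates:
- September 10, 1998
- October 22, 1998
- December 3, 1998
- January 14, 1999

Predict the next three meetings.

February 25, 1999; April 8, 1999; May 20, 1999

Gaps between consecutive events: 42, 42, 42 days — a constant 42-day interval.
January 14, 1999 + 42 days = February 25, 1999.
February 25, 1999 + 42 days = April 8, 1999.
April 8, 1999 + 42 days = May 20, 1999.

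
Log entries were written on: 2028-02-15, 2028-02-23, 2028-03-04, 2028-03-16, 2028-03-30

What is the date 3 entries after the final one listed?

2028-05-23

Intervals are 8, 10, 12, 14 days — an arithmetic progression with common difference 2.
Next gap: 16 days. 2028-03-30 + 16 days = 2028-04-15.
Next gap: 18 days. 2028-04-15 + 18 days = 2028-05-03.
Next gap: 20 days. 2028-05-03 + 20 days = 2028-05-23.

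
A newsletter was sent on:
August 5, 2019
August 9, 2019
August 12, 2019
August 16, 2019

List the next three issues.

August 19, 2019; August 23, 2019; August 26, 2019

Every event lands on a Monday or Friday (gaps cycle 4, 3, 4).
So the schedule is: every Monday and Friday.
Next Monday: August 19, 2019.
The following Friday is August 23, 2019.
The following Monday is August 26, 2019.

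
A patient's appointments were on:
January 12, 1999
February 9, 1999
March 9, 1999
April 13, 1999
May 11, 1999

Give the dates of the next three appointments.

All dates are Tuesdays, 28, 28, 35, 28 days apart.
Specifically, the 2nd Tuesday of each month.
June 1999 — 2nd Tuesday is June 8, 1999.
July 1999 — 2nd Tuesday is July 13, 1999.
2nd Tuesday of August 1999: August 10, 1999.

June 8, 1999; July 13, 1999; August 10, 1999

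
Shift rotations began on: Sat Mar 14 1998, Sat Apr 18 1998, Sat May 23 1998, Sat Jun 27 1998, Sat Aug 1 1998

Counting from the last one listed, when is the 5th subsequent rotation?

Sat Jan 23 1999

Gaps between consecutive events: 35, 35, 35, 35 days — a constant 35-day interval.
Sat Aug 1 1998 + 35 days = Sat Sep 5 1998.
Sat Sep 5 1998 + 35 days = Sat Oct 10 1998.
Sat Oct 10 1998 + 35 days = Sat Nov 14 1998.
Sat Nov 14 1998 + 35 days = Sat Dec 19 1998.
Sat Dec 19 1998 + 35 days = Sat Jan 23 1999.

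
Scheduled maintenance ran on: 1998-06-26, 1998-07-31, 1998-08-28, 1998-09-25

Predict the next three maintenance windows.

1998-10-30, 1998-11-27, 1998-12-25

Every date is a Friday; gaps 35, 28, 28 days.
Each is the last Friday of its month (at least one falls on the 29th or later, ruling out '4th Friday').
Last Friday of October 1998: 1998-10-30.
Last Friday of November 1998: 1998-11-27.
Last Friday of December 1998: 1998-12-25.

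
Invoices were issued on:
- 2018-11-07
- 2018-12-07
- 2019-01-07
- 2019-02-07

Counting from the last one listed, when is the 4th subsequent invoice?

Gaps: 30, 31, 31 days — not constant. Every event is on the 7th of the month.
Pattern: the 7th of each month.
Next: March 2019 → 2019-03-07.
Next: April 2019 → 2019-04-07.
Next: May 2019 → 2019-05-07.
June 2019: 2019-06-07.

2019-06-07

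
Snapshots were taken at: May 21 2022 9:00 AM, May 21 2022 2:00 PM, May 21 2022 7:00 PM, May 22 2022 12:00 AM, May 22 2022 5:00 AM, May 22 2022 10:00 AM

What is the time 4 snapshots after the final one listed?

May 23 2022 6:00 AM

The interval is a steady 5 hours (5, 5, 5, 5, 5).
May 22 2022 10:00 AM + 5 h = May 22 2022 3:00 PM.
May 22 2022 3:00 PM + 5 h = May 22 2022 8:00 PM.
May 22 2022 8:00 PM + 5 h = May 23 2022 1:00 AM.
May 23 2022 1:00 AM + 5 h = May 23 2022 6:00 AM.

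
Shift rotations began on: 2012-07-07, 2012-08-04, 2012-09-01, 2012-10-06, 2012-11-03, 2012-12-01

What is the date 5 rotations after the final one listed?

2013-05-04

All dates are Saturdays, 28, 28, 35, 28, 28 days apart.
Specifically, the 1st Saturday of each month.
January 2013 — 1st Saturday is 2013-01-05.
February 2013 — 1st Saturday is 2013-02-02.
1st Saturday of March 2013: 2013-03-02.
April 2013 — 1st Saturday is 2013-04-06.
1st Saturday of May 2013: 2013-05-04.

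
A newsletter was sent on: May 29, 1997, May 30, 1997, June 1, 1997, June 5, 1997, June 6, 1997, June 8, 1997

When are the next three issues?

Every event lands on a Thursday or Friday or Sunday (gaps cycle 1, 2, 4, 1, 2).
So the schedule is: every Thursday, Friday and Sunday.
Next Thursday: June 12, 1997.
Next Friday: June 13, 1997.
The following Sunday is June 15, 1997.

June 12, 1997; June 13, 1997; June 15, 1997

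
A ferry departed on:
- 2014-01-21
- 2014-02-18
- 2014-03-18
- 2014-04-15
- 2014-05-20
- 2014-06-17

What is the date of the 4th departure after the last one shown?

These are Tuesdays at 28- or 35-day spacing (28, 28, 28, 35, 28).
The pattern: 3rd Tuesday of the month.
July 2014 — 3rd Tuesday is 2014-07-15.
3rd Tuesday of August 2014: 2014-08-19.
3rd Tuesday of September 2014: 2014-09-16.
3rd Tuesday of October 2014: 2014-10-21.

2014-10-21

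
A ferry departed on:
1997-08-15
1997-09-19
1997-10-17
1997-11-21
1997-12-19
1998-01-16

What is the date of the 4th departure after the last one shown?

1998-05-15

Gaps: 35, 28, 35, 28, 28 days — a mix of 28 and 35. Every date is a Friday.
Each is the 3rd Friday of its month.
3rd Friday of February 1998: 1998-02-20.
March 1998 — 3rd Friday is 1998-03-20.
April 1998 — 3rd Friday is 1998-04-17.
May 1998 — 3rd Friday is 1998-05-15.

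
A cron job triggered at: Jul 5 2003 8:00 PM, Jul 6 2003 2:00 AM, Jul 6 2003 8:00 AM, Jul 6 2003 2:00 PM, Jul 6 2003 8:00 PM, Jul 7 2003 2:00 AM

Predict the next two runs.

Jul 7 2003 8:00 AM, Jul 7 2003 2:00 PM

The interval is a steady 6 hours (6, 6, 6, 6, 6).
Jul 7 2003 2:00 AM + 6 h = Jul 7 2003 8:00 AM.
Jul 7 2003 8:00 AM + 6 h = Jul 7 2003 2:00 PM.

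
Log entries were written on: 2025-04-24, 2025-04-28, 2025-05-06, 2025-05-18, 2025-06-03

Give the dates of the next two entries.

2025-06-23, 2025-07-17

Gaps: 4, 8, 12, 16 days — each gap is 4 larger than the previous one.
Next gap: 20 days. 2025-06-03 + 20 days = 2025-06-23.
Next gap: 24 days. 2025-06-23 + 24 days = 2025-07-17.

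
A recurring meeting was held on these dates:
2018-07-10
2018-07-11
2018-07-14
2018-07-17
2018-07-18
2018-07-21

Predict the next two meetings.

2018-07-24, 2018-07-25

The gap pattern 1, 3, 3, 1, 3 repeats every 3 events.
These are the Tuesdays, Wednesdays and Saturdays of each week.
Next Tuesday: 2018-07-24.
The following Wednesday is 2018-07-25.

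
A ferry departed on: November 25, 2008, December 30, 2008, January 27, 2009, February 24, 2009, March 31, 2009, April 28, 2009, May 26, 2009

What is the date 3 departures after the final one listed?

Every date is a Tuesday; gaps 35, 28, 28, 35, 28, 28 days.
Each is the last Tuesday of its month (at least one falls on the 29th or later, ruling out '4th Tuesday').
Last Tuesday of June 2009: June 30, 2009.
Last Tuesday of July 2009: July 28, 2009.
Last Tuesday of August 2009: August 25, 2009.

August 25, 2009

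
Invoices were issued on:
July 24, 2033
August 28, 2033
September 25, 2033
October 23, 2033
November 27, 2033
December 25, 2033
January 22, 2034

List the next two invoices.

February 26, 2034; March 26, 2034

Gaps: 35, 28, 28, 35, 28, 28 days — a mix of 28 and 35. Every date is a Sunday.
Each is the 4th Sunday of its month.
February 2034 — 4th Sunday is February 26, 2034.
March 2034 — 4th Sunday is March 26, 2034.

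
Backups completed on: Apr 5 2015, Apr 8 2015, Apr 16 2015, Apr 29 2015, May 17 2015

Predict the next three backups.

Jun 9 2015, Jul 7 2015, Aug 9 2015

Intervals are 3, 8, 13, 18 days — an arithmetic progression with common difference 5.
Next gap: 23 days. May 17 2015 + 23 days = Jun 9 2015.
Next gap: 28 days. Jun 9 2015 + 28 days = Jul 7 2015.
Next gap: 33 days. Jul 7 2015 + 33 days = Aug 9 2015.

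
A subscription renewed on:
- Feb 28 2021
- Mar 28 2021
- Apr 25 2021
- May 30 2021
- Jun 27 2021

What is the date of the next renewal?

Jul 25 2021

All Sundays; the gaps (28, 28, 35, 28) vary with month length.
This is the last Sunday of each month.
July 2021 ends with Sunday Jul 25 2021.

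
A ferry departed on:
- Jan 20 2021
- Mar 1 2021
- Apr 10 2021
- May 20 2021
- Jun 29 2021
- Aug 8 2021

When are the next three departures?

Sep 17 2021, Oct 27 2021, Dec 6 2021

The spacing is 40, 40, 40, 40, 40 days — always 40 days.
Aug 8 2021 + 40 days = Sep 17 2021.
Sep 17 2021 + 40 days = Oct 27 2021.
Oct 27 2021 + 40 days = Dec 6 2021.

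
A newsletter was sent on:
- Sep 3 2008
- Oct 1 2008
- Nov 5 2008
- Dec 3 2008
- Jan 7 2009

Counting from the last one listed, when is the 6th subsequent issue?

These are Wednesdays at 28- or 35-day spacing (28, 35, 28, 35).
The pattern: 1st Wednesday of the month.
February 2009 — 1st Wednesday is Feb 4 2009.
1st Wednesday of March 2009: Mar 4 2009.
1st Wednesday of April 2009: Apr 1 2009.
1st Wednesday of May 2009: May 6 2009.
1st Wednesday of June 2009: Jun 3 2009.
July 2009 — 1st Wednesday is Jul 1 2009.

Jul 1 2009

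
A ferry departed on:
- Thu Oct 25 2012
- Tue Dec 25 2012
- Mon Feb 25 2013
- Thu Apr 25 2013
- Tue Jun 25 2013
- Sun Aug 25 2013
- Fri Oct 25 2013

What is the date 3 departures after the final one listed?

Each date is the 25th; the gaps (61, 62, 59, 61, 61, 61) track the month lengths.
The rule is the 25th of every 2 months.
Next: December 2013 → Wed Dec 25 2013.
Next: February 2014 → Tue Feb 25 2014.
Next: April 2014 → Fri Apr 25 2014.

Fri Apr 25 2014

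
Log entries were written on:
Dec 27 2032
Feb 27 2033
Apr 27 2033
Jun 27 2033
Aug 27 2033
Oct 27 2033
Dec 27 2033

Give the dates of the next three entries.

Feb 27 2034, Apr 27 2034, Jun 27 2034

Gaps: 62, 59, 61, 61, 61, 61 days — not constant. Every event is on the 27th of the month.
Pattern: the 27th of every 2 months.
February 2034: Feb 27 2034.
April 2034: Apr 27 2034.
Next: June 2034 → Jun 27 2034.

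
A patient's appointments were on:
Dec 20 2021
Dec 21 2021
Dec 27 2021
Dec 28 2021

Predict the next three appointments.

Every event lands on a Monday or Tuesday (gaps cycle 1, 6, 1).
So the schedule is: every Monday and Tuesday.
The following Monday is Jan 3 2022.
The following Tuesday is Jan 4 2022.
The following Monday is Jan 10 2022.

Jan 3 2022, Jan 4 2022, Jan 10 2022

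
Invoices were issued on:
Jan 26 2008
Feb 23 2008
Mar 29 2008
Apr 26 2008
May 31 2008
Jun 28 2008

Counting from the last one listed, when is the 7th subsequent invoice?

Jan 31 2009

All Saturdays; the gaps (28, 35, 28, 35, 28) vary with month length.
This is the last Saturday of each month.
Last Saturday of July 2008: Jul 26 2008.
August 2008 ends with Saturday Aug 30 2008.
September 2008 ends with Saturday Sep 27 2008.
Last Saturday of October 2008: Oct 25 2008.
Last Saturday of November 2008: Nov 29 2008.
Last Saturday of December 2008: Dec 27 2008.
Last Saturday of January 2009: Jan 31 2009.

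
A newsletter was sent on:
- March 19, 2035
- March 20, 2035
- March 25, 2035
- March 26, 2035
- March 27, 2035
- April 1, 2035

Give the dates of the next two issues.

April 2, 2035; April 3, 2035

The gap pattern 1, 5, 1, 1, 5 repeats every 3 events.
These are the Mondays, Tuesdays and Sundays of each week.
Next Monday: April 2, 2035.
Next Tuesday: April 3, 2035.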